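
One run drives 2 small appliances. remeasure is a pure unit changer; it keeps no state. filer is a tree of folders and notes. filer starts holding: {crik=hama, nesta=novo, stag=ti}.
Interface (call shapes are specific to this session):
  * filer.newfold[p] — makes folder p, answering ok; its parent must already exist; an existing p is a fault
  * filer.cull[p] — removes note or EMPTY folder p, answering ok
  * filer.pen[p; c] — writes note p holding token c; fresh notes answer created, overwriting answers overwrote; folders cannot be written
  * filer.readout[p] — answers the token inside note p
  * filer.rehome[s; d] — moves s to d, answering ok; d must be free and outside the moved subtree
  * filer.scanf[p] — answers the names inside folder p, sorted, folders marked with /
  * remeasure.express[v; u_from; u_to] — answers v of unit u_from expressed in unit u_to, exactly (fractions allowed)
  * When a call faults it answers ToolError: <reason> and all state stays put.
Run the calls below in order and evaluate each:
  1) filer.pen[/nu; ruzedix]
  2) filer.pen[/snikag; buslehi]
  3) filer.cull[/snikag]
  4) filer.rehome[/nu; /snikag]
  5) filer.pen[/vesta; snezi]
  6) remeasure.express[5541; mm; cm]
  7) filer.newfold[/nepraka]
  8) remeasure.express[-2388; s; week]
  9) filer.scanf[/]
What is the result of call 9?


I call filer.pen passing p=/nu, c=ruzedix, yielding created.
Calling filer.pen passing p=/snikag, c=buslehi: created.
I try filer.cull passing p=/snikag, and observe ok.
Using filer.rehome passing s=/nu, d=/snikag, and observe ok.
I invoke filer.pen passing p=/vesta, c=snezi, which returns created.
I invoke remeasure.express passing v=5541, u_from=mm, u_to=cm, which returns 5541/10.
Then filer.newfold passing p=/nepraka, and observe ok.
Invoking remeasure.express passing v=-2388, u_from=s, u_to=week: -199/50400.
Invoking filer.scanf passing p=/, and get [crik, nepraka/, nesta, snikag, stag, vesta].

Answer: [crik, nepraka/, nesta, snikag, stag, vesta]


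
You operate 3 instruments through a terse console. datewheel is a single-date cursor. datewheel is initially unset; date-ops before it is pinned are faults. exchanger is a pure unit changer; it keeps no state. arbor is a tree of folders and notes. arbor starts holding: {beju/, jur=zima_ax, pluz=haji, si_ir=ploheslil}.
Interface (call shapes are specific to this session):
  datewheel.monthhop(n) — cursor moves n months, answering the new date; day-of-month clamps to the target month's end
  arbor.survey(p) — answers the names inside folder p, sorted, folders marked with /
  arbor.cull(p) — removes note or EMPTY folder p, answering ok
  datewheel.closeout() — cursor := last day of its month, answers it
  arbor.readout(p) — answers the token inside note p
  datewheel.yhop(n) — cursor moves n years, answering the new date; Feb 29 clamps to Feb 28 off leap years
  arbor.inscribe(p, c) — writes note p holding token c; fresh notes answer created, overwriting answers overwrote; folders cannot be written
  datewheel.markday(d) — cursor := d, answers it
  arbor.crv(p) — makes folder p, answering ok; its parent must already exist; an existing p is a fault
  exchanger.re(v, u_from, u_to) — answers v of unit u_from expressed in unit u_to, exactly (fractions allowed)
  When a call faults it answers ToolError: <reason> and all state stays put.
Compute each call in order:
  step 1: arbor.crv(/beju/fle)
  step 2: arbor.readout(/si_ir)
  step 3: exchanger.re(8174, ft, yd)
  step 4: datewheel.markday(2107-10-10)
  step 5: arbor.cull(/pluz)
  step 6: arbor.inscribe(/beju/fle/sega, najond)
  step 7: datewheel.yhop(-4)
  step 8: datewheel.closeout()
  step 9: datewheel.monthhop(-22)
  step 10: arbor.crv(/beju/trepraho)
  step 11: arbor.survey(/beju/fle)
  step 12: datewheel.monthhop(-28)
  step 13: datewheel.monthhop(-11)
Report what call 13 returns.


Answer: 2098-09-30

Derivation:
-> arbor.crv(p: /beju/fle)
<- ok
-> arbor.readout(p: /si_ir)
<- ploheslil
-> exchanger.re(v: 8174, u_from: ft, u_to: yd)
<- 8174/3
-> datewheel.markday(d: 2107-10-10)
<- 2107-10-10
-> arbor.cull(p: /pluz)
<- ok
-> arbor.inscribe(p: /beju/fle/sega, c: najond)
<- created
-> datewheel.yhop(n: -4)
<- 2103-10-10
-> datewheel.closeout()
<- 2103-10-31
-> datewheel.monthhop(n: -22)
<- 2101-12-31
-> arbor.crv(p: /beju/trepraho)
<- ok
-> arbor.survey(p: /beju/fle)
<- [sega]
-> datewheel.monthhop(n: -28)
<- 2099-08-31
-> datewheel.monthhop(n: -11)
<- 2098-09-30


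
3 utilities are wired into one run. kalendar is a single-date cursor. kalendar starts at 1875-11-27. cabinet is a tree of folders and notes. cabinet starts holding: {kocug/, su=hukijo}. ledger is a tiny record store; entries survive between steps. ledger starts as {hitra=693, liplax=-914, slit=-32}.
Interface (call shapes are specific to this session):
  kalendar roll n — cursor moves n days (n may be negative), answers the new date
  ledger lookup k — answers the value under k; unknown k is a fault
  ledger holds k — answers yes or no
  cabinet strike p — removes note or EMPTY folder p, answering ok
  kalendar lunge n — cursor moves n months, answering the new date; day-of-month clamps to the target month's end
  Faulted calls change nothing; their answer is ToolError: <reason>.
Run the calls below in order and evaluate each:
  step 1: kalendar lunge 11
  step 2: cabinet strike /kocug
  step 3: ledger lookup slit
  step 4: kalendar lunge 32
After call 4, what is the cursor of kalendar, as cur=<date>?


% kalendar lunge n→11
= 1876-10-27
% cabinet strike p→/kocug
= ok
% ledger lookup k→slit
= -32
% kalendar lunge n→32
= 1879-06-27

Answer: cur=1879-06-27


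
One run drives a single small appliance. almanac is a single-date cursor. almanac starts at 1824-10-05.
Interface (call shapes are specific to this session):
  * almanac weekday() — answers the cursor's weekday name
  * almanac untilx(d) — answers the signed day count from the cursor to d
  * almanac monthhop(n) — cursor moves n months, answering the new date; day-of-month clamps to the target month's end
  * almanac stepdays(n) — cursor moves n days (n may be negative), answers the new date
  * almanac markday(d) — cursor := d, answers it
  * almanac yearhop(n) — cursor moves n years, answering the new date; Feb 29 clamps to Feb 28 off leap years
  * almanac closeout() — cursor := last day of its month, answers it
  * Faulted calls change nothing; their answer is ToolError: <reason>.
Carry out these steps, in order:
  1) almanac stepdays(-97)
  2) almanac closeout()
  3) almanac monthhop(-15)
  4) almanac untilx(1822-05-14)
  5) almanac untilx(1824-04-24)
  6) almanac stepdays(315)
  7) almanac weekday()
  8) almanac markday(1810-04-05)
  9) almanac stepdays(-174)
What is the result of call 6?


·→ almanac stepdays(n: -97)
·← 1824-06-30
·→ almanac closeout()
·← 1824-06-30
·→ almanac monthhop(n: -15)
·← 1823-03-30
·→ almanac untilx(d: 1822-05-14)
·← -320
·→ almanac untilx(d: 1824-04-24)
·← 391
·→ almanac stepdays(n: 315)
·← 1824-02-08
·→ almanac weekday()
·← Sunday
·→ almanac markday(d: 1810-04-05)
·← 1810-04-05
·→ almanac stepdays(n: -174)
·← 1809-10-13

Answer: 1824-02-08


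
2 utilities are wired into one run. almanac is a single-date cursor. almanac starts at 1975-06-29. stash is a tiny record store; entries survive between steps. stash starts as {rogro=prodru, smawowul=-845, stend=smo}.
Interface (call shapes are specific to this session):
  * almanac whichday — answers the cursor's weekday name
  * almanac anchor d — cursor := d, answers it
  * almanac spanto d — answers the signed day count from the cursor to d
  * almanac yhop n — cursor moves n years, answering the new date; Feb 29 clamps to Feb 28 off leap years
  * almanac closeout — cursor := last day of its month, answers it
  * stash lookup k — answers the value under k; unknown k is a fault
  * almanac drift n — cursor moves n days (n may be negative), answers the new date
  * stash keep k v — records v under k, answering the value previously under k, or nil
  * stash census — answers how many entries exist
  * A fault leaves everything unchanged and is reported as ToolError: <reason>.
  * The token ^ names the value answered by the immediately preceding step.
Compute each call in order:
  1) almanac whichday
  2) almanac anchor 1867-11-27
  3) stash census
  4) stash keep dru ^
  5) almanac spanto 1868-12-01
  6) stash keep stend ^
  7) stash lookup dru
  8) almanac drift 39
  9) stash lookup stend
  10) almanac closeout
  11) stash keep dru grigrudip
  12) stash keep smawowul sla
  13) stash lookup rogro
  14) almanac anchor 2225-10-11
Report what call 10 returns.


Answer: 1868-01-31

Derivation:
I use almanac whichday(), yielding Sunday.
I use almanac anchor passing d→1867-11-27, giving 1867-11-27.
Invoking stash census(), — result: 3.
Calling stash keep passing k→dru, v→^, and get nil.
Using almanac spanto passing d→1868-12-01, which returns 370.
I use stash keep passing k→stend, v→^, → smo.
I use stash lookup passing k→dru, and get 3.
I use almanac drift passing n→39, yielding 1868-01-05.
I call stash lookup passing k→stend, yielding 370.
Calling almanac closeout(), → 1868-01-31.
Now I run stash keep passing k→dru, v→grigrudip, and observe 3.
I use stash keep passing k→smawowul, v→sla, yielding -845.
I call stash lookup passing k→rogro, giving prodru.
I run almanac anchor passing d→2225-10-11, and get 2225-10-11.


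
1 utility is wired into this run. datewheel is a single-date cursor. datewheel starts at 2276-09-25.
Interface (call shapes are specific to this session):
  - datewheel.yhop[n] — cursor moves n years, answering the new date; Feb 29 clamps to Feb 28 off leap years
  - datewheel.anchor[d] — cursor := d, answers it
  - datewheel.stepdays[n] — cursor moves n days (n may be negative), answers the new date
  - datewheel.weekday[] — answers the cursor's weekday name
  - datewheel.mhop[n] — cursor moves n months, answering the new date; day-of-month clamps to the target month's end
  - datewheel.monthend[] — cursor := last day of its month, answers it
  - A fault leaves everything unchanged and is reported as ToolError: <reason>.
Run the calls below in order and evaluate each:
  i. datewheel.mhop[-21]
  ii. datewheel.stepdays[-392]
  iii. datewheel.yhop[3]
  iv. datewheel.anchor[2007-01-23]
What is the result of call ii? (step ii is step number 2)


==> datewheel.mhop(n: -21)
<== 2274-12-25
==> datewheel.stepdays(n: -392)
<== 2273-11-28
==> datewheel.yhop(n: 3)
<== 2276-11-28
==> datewheel.anchor(d: 2007-01-23)
<== 2007-01-23

Answer: 2273-11-28


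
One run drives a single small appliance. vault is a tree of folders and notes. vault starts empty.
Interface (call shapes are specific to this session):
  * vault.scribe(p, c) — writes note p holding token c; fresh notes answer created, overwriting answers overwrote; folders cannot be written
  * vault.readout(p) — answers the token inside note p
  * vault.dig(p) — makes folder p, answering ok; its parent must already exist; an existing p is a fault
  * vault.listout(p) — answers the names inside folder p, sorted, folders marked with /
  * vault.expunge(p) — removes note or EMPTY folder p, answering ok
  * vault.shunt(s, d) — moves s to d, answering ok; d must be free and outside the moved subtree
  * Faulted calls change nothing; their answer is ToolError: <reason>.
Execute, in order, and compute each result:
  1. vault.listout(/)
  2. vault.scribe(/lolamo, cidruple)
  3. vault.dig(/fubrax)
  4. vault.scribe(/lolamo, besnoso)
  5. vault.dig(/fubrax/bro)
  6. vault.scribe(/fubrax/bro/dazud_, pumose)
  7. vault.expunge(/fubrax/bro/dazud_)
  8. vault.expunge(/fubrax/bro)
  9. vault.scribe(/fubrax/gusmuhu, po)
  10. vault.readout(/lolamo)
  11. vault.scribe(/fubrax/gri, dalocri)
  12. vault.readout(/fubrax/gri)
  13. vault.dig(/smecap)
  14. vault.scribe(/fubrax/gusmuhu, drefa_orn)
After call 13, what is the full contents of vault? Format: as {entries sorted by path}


Do: listout[p=/]
See: []
Do: scribe[p=/lolamo; c=cidruple]
See: created
Do: dig[p=/fubrax]
See: ok
Do: scribe[p=/lolamo; c=besnoso]
See: overwrote
Do: dig[p=/fubrax/bro]
See: ok
Do: scribe[p=/fubrax/bro/dazud_; c=pumose]
See: created
Do: expunge[p=/fubrax/bro/dazud_]
See: ok
Do: expunge[p=/fubrax/bro]
See: ok
Do: scribe[p=/fubrax/gusmuhu; c=po]
See: created
Do: readout[p=/lolamo]
See: besnoso
Do: scribe[p=/fubrax/gri; c=dalocri]
See: created
Do: readout[p=/fubrax/gri]
See: dalocri
Do: dig[p=/smecap]
See: ok
Do: scribe[p=/fubrax/gusmuhu; c=drefa_orn]
See: overwrote

Answer: {fubrax/, fubrax/gri=dalocri, fubrax/gusmuhu=po, lolamo=besnoso, smecap/}


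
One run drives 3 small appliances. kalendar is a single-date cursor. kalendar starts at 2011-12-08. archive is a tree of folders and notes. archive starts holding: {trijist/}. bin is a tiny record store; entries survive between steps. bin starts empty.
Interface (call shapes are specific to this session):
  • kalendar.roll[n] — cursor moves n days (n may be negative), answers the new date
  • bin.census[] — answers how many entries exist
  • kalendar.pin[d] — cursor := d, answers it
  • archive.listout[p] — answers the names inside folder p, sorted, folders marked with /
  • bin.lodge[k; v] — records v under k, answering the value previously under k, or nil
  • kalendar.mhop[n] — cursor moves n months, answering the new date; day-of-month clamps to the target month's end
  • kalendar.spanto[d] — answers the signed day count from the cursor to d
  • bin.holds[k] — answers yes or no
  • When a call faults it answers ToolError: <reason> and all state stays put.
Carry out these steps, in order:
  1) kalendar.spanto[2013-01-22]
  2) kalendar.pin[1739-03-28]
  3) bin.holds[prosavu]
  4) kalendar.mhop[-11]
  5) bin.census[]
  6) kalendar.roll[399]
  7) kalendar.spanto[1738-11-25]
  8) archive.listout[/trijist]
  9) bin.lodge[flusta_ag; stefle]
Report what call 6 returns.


→ kalendar.spanto(d: 2013-01-22)
← 411
→ kalendar.pin(d: 1739-03-28)
← 1739-03-28
→ bin.holds(k: prosavu)
← no
→ kalendar.mhop(n: -11)
← 1738-04-28
→ bin.census()
← 0
→ kalendar.roll(n: 399)
← 1739-06-01
→ kalendar.spanto(d: 1738-11-25)
← -188
→ archive.listout(p: /trijist)
← []
→ bin.lodge(k: flusta_ag, v: stefle)
← nil

Answer: 1739-06-01


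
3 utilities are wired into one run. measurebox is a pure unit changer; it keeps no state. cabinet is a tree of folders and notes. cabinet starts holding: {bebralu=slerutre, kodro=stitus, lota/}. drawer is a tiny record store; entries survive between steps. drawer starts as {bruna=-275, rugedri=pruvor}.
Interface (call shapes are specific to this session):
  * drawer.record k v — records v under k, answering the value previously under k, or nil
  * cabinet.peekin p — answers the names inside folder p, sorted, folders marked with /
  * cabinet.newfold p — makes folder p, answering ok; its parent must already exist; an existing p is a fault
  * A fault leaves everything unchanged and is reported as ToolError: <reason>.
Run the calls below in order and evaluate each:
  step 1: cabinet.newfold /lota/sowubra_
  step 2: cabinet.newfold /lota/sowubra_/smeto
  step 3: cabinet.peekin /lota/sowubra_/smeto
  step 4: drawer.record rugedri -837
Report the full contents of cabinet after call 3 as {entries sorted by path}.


Answer: {bebralu=slerutre, kodro=stitus, lota/, lota/sowubra_/, lota/sowubra_/smeto/}

Derivation:
CALL cabinet.newfold[p=/lota/sowubra_]
RET  ok
CALL cabinet.newfold[p=/lota/sowubra_/smeto]
RET  ok
CALL cabinet.peekin[p=/lota/sowubra_/smeto]
RET  []
CALL drawer.record[k=rugedri; v=-837]
RET  pruvor


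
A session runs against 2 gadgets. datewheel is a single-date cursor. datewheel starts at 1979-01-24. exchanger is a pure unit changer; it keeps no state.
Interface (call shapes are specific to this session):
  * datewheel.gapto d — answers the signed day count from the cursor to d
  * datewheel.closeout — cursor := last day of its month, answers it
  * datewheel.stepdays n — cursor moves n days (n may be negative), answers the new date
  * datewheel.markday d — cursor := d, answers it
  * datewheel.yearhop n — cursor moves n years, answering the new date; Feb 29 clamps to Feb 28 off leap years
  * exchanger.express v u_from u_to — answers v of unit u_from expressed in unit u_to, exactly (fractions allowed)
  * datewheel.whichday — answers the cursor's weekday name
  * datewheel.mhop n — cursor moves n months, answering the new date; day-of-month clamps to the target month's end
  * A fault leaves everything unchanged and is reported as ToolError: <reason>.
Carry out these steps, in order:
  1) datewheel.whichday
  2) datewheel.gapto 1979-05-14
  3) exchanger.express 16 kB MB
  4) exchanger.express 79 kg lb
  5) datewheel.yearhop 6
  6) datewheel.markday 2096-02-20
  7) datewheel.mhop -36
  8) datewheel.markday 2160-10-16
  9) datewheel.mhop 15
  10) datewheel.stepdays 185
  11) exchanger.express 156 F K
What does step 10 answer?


Answer: 2162-07-20

Derivation:
$ datewheel.whichday
[out] Wednesday
$ datewheel.gapto d=1979-05-14
[out] 110
$ exchanger.express v=16 u_from=kB u_to=MB
[out] 2/125
$ exchanger.express v=79 u_from=kg u_to=lb
[out] 7900000000/45359237
$ datewheel.yearhop n=6
[out] 1985-01-24
$ datewheel.markday d=2096-02-20
[out] 2096-02-20
$ datewheel.mhop n=-36
[out] 2093-02-20
$ datewheel.markday d=2160-10-16
[out] 2160-10-16
$ datewheel.mhop n=15
[out] 2162-01-16
$ datewheel.stepdays n=185
[out] 2162-07-20
$ exchanger.express v=156 u_from=F u_to=K
[out] 61567/180


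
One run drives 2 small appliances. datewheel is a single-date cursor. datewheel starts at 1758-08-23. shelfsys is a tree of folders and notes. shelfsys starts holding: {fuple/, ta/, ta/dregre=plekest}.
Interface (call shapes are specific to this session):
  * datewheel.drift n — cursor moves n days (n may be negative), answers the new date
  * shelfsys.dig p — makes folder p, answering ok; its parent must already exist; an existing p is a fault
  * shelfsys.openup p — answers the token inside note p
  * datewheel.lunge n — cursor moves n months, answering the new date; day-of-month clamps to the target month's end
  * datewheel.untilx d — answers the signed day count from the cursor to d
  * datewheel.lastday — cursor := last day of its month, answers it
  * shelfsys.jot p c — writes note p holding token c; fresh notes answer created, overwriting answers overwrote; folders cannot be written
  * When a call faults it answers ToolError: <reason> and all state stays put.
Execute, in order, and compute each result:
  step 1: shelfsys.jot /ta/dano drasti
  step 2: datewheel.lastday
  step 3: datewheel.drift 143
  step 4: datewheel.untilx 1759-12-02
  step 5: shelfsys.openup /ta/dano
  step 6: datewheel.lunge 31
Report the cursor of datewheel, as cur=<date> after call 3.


Answer: cur=1759-01-21

Derivation:
~$ shelfsys.jot p=/ta/dano c=drasti
:: created
~$ datewheel.lastday
:: 1758-08-31
~$ datewheel.drift n=143
:: 1759-01-21
~$ datewheel.untilx d=1759-12-02
:: 315
~$ shelfsys.openup p=/ta/dano
:: drasti
~$ datewheel.lunge n=31
:: 1761-08-21


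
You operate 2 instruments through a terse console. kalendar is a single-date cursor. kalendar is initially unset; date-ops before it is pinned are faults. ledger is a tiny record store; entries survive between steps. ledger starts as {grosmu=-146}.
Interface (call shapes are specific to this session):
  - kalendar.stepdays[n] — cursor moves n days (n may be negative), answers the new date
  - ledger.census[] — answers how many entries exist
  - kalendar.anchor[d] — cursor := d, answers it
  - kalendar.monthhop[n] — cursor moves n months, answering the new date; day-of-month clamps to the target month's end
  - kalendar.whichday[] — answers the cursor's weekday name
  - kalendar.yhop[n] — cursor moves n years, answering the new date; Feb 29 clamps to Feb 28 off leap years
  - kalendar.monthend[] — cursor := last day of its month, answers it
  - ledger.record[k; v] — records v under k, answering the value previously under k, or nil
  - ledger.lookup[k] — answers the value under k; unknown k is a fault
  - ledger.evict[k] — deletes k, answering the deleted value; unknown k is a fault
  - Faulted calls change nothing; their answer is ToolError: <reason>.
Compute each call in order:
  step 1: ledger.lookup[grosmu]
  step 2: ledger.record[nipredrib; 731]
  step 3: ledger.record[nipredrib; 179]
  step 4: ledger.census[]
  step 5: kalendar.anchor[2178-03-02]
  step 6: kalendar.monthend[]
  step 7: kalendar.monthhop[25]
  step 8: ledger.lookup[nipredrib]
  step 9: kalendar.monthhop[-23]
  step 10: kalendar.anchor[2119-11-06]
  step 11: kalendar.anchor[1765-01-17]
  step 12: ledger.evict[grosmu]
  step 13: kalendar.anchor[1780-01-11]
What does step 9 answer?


Answer: 2178-05-30

Derivation:
>> ledger.lookup(k=grosmu)
<< -146
>> ledger.record(k=nipredrib, v=731)
<< nil
>> ledger.record(k=nipredrib, v=179)
<< 731
>> ledger.census()
<< 2
>> kalendar.anchor(d=2178-03-02)
<< 2178-03-02
>> kalendar.monthend()
<< 2178-03-31
>> kalendar.monthhop(n=25)
<< 2180-04-30
>> ledger.lookup(k=nipredrib)
<< 179
>> kalendar.monthhop(n=-23)
<< 2178-05-30
>> kalendar.anchor(d=2119-11-06)
<< 2119-11-06
>> kalendar.anchor(d=1765-01-17)
<< 1765-01-17
>> ledger.evict(k=grosmu)
<< -146
>> kalendar.anchor(d=1780-01-11)
<< 1780-01-11


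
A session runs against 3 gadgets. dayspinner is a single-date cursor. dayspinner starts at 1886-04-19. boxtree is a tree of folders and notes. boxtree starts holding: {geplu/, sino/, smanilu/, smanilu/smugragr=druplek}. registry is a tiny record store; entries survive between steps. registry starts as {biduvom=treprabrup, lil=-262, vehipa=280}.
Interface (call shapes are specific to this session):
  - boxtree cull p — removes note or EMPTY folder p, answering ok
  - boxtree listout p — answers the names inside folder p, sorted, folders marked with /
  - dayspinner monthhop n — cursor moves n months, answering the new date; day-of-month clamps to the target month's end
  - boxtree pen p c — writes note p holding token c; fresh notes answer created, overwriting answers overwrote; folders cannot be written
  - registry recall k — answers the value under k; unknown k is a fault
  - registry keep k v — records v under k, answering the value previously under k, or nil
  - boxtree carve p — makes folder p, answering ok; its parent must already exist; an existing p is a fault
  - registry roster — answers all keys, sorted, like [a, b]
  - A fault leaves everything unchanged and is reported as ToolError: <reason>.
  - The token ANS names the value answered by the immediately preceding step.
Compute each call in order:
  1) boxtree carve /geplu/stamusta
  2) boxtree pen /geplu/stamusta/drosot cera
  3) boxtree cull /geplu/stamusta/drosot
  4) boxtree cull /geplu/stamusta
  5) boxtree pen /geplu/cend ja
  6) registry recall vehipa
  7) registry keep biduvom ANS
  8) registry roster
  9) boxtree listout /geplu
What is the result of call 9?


Invoking boxtree carve with p→/geplu/stamusta, — result: ok.
Calling boxtree pen with p→/geplu/stamusta/drosot, c→cera, giving created.
I use boxtree cull with p→/geplu/stamusta/drosot: ok.
I run boxtree cull with p→/geplu/stamusta, and see ok.
I try boxtree pen with p→/geplu/cend, c→ja: created.
I invoke registry recall with k→vehipa: 280.
I run registry keep with k→biduvom, v→ANS, and see treprabrup.
Calling registry roster, → [biduvom, lil, vehipa].
Using boxtree listout with p→/geplu: [cend].

Answer: [cend]


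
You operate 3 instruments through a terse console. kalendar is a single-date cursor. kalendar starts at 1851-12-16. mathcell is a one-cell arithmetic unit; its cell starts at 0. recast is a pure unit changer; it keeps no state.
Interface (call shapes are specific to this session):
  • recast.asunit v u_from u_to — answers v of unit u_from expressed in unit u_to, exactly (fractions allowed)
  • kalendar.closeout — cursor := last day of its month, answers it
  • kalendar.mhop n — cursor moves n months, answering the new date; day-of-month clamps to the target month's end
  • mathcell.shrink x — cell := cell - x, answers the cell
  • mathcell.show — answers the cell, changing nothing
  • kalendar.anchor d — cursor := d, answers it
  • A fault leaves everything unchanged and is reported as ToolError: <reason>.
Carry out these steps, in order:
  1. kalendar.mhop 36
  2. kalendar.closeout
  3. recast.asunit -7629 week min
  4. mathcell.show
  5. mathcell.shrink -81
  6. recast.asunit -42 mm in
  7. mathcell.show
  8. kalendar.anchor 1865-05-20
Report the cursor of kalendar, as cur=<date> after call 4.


// 1. kalendar.mhop(36) -> 1854-12-16
// 2. kalendar.closeout() -> 1854-12-31
// 3. recast.asunit(-7629, week, min) -> -76900320
// 4. mathcell.show() -> 0
// 5. mathcell.shrink(-81) -> 81
// 6. recast.asunit(-42, mm, in) -> -210/127
// 7. mathcell.show() -> 81
// 8. kalendar.anchor(1865-05-20) -> 1865-05-20

Answer: cur=1854-12-31


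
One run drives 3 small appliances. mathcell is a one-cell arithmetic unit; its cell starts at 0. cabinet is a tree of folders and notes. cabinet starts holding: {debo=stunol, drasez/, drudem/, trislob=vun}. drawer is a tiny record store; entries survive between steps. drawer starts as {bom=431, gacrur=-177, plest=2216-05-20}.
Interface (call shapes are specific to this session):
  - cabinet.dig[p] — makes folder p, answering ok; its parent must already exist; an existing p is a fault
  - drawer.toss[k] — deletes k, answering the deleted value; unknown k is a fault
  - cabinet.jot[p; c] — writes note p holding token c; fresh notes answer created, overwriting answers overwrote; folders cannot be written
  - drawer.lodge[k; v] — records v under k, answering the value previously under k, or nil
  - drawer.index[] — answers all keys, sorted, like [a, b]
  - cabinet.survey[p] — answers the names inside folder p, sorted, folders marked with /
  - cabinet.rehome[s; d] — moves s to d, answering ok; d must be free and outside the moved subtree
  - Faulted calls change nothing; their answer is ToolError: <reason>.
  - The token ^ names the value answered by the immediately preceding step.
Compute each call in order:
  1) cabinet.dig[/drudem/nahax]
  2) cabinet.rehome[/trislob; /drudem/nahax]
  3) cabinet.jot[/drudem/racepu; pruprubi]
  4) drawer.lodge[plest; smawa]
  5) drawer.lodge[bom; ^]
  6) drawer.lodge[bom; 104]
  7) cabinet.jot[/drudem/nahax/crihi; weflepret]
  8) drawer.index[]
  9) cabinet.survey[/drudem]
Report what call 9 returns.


Answer: [nahax/, racepu]

Derivation:
-> cabinet.dig(/drudem/nahax)
<- ok
-> cabinet.rehome(/trislob, /drudem/nahax)
<- ToolError: exists
-> cabinet.jot(/drudem/racepu, pruprubi)
<- created
-> drawer.lodge(plest, smawa)
<- 2216-05-20
-> drawer.lodge(bom, ^)
<- 431
-> drawer.lodge(bom, 104)
<- 2216-05-20
-> cabinet.jot(/drudem/nahax/crihi, weflepret)
<- created
-> drawer.index()
<- [bom, gacrur, plest]
-> cabinet.survey(/drudem)
<- [nahax/, racepu]


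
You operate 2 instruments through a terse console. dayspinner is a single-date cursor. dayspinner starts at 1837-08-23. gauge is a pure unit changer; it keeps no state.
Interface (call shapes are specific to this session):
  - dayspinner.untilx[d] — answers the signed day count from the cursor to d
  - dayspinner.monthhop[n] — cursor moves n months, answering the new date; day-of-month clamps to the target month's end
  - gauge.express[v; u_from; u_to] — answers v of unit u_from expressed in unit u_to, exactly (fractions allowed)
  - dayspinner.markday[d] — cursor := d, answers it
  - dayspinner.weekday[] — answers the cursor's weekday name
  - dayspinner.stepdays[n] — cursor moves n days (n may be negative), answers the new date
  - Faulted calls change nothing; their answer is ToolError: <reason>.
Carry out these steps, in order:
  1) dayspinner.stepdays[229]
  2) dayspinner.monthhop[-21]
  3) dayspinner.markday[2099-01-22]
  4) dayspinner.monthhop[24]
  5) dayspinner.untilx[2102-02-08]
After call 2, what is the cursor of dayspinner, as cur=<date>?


Answer: cur=1836-07-09

Derivation:
% dayspinner.stepdays n='229'
[out] 1838-04-09
% dayspinner.monthhop n='-21'
[out] 1836-07-09
% dayspinner.markday d='2099-01-22'
[out] 2099-01-22
% dayspinner.monthhop n='24'
[out] 2101-01-22
% dayspinner.untilx d='2102-02-08'
[out] 382


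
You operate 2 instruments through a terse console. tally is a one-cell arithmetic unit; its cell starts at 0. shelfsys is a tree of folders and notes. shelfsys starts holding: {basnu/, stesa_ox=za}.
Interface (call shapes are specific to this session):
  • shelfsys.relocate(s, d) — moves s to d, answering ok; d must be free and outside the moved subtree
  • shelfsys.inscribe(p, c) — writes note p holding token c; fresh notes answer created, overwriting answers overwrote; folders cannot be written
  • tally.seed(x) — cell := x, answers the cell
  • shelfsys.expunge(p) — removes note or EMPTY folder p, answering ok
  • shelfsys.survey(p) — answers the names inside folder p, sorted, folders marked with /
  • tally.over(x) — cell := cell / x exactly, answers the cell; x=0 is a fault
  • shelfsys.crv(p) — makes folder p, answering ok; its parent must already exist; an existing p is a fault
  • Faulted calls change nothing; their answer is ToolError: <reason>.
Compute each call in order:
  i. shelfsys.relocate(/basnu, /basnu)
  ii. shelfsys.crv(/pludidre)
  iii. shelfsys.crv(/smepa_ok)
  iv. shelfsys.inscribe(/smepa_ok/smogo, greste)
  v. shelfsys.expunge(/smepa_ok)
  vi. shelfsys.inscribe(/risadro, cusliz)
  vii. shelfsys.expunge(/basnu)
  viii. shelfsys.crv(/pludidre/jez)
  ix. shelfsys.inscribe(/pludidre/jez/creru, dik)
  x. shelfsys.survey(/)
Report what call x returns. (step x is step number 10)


% 1. shelfsys.relocate(s=/basnu, d=/basnu) == ToolError: exists
% 2. shelfsys.crv(p=/pludidre) == ok
% 3. shelfsys.crv(p=/smepa_ok) == ok
% 4. shelfsys.inscribe(p=/smepa_ok/smogo, c=greste) == created
% 5. shelfsys.expunge(p=/smepa_ok) == ToolError: not empty
% 6. shelfsys.inscribe(p=/risadro, c=cusliz) == created
% 7. shelfsys.expunge(p=/basnu) == ok
% 8. shelfsys.crv(p=/pludidre/jez) == ok
% 9. shelfsys.inscribe(p=/pludidre/jez/creru, c=dik) == created
% 10. shelfsys.survey(p=/) == [pludidre/, risadro, smepa_ok/, stesa_ox]

Answer: [pludidre/, risadro, smepa_ok/, stesa_ox]


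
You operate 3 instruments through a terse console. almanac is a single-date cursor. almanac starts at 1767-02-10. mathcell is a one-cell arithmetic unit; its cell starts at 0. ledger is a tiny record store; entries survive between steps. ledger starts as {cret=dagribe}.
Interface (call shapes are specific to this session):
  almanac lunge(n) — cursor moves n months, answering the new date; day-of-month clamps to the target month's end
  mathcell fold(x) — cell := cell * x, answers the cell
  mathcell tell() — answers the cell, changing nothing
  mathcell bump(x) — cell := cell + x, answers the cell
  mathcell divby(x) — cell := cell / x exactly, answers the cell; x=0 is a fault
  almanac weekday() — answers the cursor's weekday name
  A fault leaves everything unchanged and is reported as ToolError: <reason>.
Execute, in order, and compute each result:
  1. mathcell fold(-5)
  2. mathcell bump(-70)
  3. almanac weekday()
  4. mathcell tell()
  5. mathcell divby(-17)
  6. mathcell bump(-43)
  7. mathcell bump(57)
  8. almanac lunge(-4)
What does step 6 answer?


Answer: -661/17

Derivation:
% mathcell fold(-5) : 0
% mathcell bump(-70) : -70
% almanac weekday() : Tuesday
% mathcell tell() : -70
% mathcell divby(-17) : 70/17
% mathcell bump(-43) : -661/17
% mathcell bump(57) : 308/17
% almanac lunge(-4) : 1766-10-10


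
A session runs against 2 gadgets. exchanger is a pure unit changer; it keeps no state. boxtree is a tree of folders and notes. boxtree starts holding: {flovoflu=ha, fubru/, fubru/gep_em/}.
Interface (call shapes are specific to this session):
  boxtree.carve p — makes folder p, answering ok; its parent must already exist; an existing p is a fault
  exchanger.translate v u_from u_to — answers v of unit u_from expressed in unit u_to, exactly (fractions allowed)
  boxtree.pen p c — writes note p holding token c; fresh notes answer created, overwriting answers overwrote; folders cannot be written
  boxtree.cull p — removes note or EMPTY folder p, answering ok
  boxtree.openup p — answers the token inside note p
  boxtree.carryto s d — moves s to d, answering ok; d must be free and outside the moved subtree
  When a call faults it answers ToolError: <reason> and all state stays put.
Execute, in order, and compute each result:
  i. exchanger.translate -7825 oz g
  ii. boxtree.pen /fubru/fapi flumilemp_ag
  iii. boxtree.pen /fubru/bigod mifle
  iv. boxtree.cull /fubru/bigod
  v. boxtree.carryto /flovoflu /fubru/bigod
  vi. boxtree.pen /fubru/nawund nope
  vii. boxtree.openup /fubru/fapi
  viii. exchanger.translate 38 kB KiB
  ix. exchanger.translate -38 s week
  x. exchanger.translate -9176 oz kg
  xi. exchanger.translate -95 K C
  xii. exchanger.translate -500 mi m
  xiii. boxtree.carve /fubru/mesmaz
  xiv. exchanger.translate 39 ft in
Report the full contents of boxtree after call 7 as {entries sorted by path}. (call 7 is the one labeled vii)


Answer: {fubru/, fubru/bigod=ha, fubru/fapi=flumilemp_ag, fubru/gep_em/, fubru/nawund=nope}

Derivation:
-- 1. exchanger.translate(v→-7825, u_from→oz, u_to→g) : -14197441181/64000
-- 2. boxtree.pen(p→/fubru/fapi, c→flumilemp_ag) : created
-- 3. boxtree.pen(p→/fubru/bigod, c→mifle) : created
-- 4. boxtree.cull(p→/fubru/bigod) : ok
-- 5. boxtree.carryto(s→/flovoflu, d→/fubru/bigod) : ok
-- 6. boxtree.pen(p→/fubru/nawund, c→nope) : created
-- 7. boxtree.openup(p→/fubru/fapi) : flumilemp_ag
-- 8. exchanger.translate(v→38, u_from→kB, u_to→KiB) : 2375/64
-- 9. exchanger.translate(v→-38, u_from→s, u_to→week) : -19/302400
-- 10. exchanger.translate(v→-9176, u_from→oz, u_to→kg) : -52027044839/200000000
-- 11. exchanger.translate(v→-95, u_from→K, u_to→C) : -7363/20
-- 12. exchanger.translate(v→-500, u_from→mi, u_to→m) : -804672
-- 13. boxtree.carve(p→/fubru/mesmaz) : ok
-- 14. exchanger.translate(v→39, u_from→ft, u_to→in) : 468


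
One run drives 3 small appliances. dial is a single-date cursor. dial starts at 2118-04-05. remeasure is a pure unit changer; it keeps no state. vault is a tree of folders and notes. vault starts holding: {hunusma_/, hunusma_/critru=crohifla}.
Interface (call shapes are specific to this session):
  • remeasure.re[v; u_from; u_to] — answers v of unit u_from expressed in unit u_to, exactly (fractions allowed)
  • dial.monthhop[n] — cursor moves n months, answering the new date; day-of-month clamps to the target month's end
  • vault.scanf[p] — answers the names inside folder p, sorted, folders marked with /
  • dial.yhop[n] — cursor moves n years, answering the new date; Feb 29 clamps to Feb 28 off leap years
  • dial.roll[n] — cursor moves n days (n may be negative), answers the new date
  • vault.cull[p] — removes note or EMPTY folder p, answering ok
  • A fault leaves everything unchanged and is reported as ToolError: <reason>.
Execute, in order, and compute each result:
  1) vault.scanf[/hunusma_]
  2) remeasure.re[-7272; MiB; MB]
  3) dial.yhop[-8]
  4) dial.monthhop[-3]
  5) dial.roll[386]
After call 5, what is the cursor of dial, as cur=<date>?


-- 1. vault.scanf(p='/hunusma_') => [critru]
-- 2. remeasure.re(v='-7272', u_from='MiB', u_to='MB') => -119144448/15625
-- 3. dial.yhop(n='-8') => 2110-04-05
-- 4. dial.monthhop(n='-3') => 2110-01-05
-- 5. dial.roll(n='386') => 2111-01-26

Answer: cur=2111-01-26


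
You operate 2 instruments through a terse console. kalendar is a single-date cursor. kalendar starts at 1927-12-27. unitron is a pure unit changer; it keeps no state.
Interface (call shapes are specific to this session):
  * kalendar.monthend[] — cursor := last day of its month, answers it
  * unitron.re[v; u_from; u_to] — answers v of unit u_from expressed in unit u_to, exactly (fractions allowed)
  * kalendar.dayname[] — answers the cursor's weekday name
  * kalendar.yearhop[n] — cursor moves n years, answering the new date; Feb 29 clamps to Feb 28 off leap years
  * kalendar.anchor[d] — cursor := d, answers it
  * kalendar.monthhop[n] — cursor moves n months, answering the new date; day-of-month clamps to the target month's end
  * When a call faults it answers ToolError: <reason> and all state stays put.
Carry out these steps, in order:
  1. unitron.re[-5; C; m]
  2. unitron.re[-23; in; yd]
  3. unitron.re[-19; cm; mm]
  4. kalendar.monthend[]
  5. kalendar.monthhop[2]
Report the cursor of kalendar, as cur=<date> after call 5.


Invoking re with -5, C, m, which returns ToolError: incompatible units.
Using re with -23, in, yd, which returns -23/36.
Next I call re with -19, cm, mm, yielding -190.
I run monthend, — result: 1927-12-31.
Using monthhop with 2, → 1928-02-29.

Answer: cur=1928-02-29


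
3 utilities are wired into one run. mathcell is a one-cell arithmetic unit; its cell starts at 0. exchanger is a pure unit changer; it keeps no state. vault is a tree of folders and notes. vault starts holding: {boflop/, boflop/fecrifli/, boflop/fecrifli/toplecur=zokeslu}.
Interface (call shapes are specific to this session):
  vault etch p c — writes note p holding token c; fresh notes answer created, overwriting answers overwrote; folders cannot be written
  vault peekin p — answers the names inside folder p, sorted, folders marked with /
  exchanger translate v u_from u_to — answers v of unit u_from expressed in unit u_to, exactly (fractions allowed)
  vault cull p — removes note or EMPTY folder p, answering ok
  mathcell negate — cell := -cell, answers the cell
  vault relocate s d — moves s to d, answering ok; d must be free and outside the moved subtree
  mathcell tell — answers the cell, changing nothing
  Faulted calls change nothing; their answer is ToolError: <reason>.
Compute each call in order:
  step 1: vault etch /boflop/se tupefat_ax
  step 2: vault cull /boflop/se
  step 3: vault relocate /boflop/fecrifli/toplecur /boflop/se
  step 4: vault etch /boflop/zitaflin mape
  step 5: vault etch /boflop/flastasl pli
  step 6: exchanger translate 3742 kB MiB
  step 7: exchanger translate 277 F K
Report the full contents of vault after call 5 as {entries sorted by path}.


Answer: {boflop/, boflop/fecrifli/, boflop/flastasl=pli, boflop/se=zokeslu, boflop/zitaflin=mape}

Derivation:
Do: vault etch[/boflop/se; tupefat_ax]
See: created
Do: vault cull[/boflop/se]
See: ok
Do: vault relocate[/boflop/fecrifli/toplecur; /boflop/se]
See: ok
Do: vault etch[/boflop/zitaflin; mape]
See: created
Do: vault etch[/boflop/flastasl; pli]
See: created
Do: exchanger translate[3742; kB; MiB]
See: 233875/65536
Do: exchanger translate[277; F; K]
See: 73667/180


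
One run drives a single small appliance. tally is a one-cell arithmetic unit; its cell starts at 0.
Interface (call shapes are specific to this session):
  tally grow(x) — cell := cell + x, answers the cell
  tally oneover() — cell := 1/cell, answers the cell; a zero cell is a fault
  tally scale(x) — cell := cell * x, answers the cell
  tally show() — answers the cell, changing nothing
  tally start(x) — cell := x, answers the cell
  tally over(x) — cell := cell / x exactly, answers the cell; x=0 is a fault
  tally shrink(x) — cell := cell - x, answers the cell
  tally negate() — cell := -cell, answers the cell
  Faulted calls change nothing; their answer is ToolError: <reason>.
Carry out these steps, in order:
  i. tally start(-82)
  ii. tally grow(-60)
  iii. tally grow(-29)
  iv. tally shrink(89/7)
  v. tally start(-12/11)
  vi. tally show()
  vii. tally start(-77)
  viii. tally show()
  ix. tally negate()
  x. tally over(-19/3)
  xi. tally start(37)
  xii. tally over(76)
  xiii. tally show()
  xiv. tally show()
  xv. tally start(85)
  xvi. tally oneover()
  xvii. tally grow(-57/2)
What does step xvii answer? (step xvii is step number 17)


Answer: -4843/170

Derivation:
·→ tally start(x→-82)
·← -82
·→ tally grow(x→-60)
·← -142
·→ tally grow(x→-29)
·← -171
·→ tally shrink(x→89/7)
·← -1286/7
·→ tally start(x→-12/11)
·← -12/11
·→ tally show()
·← -12/11
·→ tally start(x→-77)
·← -77
·→ tally show()
·← -77
·→ tally negate()
·← 77
·→ tally over(x→-19/3)
·← -231/19
·→ tally start(x→37)
·← 37
·→ tally over(x→76)
·← 37/76
·→ tally show()
·← 37/76
·→ tally show()
·← 37/76
·→ tally start(x→85)
·← 85
·→ tally oneover()
·← 1/85
·→ tally grow(x→-57/2)
·← -4843/170
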